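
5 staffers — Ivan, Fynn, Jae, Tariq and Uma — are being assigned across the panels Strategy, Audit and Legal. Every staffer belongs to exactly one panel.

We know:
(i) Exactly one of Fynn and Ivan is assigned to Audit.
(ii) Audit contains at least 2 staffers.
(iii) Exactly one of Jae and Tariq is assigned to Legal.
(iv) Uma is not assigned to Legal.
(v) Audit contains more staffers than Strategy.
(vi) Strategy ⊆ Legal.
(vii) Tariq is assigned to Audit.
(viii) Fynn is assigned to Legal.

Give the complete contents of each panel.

Strategy = {}; Audit = {Ivan, Tariq, Uma}; Legal = {Fynn, Jae}

From (iv): Uma ∉ Legal.
From (vii): Tariq ∈ Audit.
From (viii): Fynn ∈ Legal.
(i) (exactly one): Ivan ∈ Audit.
(iii) (exactly one): Jae ∈ Legal.
(vi) contrapositive: Uma ∉ Strategy.
Only one panel left: Uma ∈ Audit.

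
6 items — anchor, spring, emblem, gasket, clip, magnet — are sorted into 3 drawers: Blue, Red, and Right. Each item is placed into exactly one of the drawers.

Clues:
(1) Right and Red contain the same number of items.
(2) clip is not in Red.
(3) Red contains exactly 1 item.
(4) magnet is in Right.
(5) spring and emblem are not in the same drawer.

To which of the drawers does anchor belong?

From (2): clip ∉ Red.
From (4): magnet ∈ Right.
Suppose anchor ∉ Blue: no assignment then satisfies all the clues, so anchor ∈ Blue.

anchor: Blue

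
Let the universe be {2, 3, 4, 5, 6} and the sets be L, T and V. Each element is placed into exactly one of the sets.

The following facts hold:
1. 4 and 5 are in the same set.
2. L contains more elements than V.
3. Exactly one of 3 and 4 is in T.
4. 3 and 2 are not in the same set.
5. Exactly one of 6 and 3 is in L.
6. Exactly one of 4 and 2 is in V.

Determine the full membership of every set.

L = {4, 5, 6}; T = {3}; V = {2}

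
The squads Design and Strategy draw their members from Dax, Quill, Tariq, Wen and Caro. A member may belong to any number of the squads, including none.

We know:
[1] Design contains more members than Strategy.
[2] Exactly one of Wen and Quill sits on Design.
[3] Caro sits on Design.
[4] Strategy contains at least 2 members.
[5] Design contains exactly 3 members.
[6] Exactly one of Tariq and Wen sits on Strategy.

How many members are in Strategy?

2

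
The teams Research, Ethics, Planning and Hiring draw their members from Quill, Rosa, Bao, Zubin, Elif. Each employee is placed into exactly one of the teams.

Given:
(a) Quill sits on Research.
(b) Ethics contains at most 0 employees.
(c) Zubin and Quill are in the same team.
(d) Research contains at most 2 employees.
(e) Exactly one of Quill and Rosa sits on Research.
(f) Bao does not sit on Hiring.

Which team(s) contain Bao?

From (a): Quill ∈ Research.
From (f): Bao ∉ Hiring.
(b): Ethics already has 0, so the rest are out.
(c): Zubin matches Quill: Zubin ∈ Research.
(d): Research already has 2, so the rest are out.
Only one team left: Bao ∈ Planning.

Bao: Planning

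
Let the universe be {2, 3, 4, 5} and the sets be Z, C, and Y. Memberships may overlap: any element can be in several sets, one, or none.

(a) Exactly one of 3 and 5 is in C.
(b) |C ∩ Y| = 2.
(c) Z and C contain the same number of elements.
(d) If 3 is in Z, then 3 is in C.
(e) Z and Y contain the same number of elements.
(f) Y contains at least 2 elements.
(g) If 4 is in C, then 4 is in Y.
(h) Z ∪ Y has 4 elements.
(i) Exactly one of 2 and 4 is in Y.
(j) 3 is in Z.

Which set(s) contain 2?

From (j): 3 ∈ Z.
(d): 3 ∈ C.
(a) (exactly one): 5 ∉ C.
Suppose 2 ∉ Z: no assignment then satisfies all the clues, so 2 ∈ Z.

2: C, Z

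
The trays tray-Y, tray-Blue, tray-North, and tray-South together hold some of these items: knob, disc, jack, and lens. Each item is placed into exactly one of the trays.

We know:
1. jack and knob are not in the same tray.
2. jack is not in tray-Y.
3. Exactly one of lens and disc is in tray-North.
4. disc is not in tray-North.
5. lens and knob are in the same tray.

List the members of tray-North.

tray-North = {knob, lens}

From (2): jack ∉ tray-Y.
From (4): disc ∉ tray-North.
(3) (exactly one): lens ∈ tray-North.
(5): knob matches lens: knob ∉ tray-Y.
(5): knob matches lens: knob ∉ tray-Blue.
(5): knob matches lens: knob ∈ tray-North.
(1): jack ∉ tray-North.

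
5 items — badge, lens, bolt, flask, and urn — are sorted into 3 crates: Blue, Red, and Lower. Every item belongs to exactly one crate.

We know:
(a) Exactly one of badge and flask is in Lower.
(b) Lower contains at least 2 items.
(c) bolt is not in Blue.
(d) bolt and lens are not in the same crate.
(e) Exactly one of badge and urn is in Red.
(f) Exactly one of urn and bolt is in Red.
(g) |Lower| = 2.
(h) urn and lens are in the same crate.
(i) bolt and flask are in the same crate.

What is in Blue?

Blue = {badge}

From (c): bolt ∉ Blue.
(i): flask matches bolt: flask ∉ Blue.
Suppose badge ∉ Blue: no assignment then satisfies all the clues, so badge ∈ Blue.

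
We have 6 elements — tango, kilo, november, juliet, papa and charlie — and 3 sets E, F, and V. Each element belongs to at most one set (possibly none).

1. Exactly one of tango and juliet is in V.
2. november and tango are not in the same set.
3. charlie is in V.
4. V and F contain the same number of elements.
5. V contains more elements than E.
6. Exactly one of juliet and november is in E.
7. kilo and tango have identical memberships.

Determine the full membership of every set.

From (3): charlie ∈ V.
Suppose tango ∈ E: no assignment then satisfies all the clues, so tango ∉ E.

E = {november}; F = {kilo, tango}; V = {charlie, juliet}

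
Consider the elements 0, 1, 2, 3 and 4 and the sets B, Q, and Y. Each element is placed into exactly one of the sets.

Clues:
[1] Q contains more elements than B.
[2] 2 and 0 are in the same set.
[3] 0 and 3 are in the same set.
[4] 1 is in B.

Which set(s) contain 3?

From (4): 1 ∈ B.
Suppose 3 ∈ B: no assignment then satisfies all the clues, so 3 ∉ B.

3: Q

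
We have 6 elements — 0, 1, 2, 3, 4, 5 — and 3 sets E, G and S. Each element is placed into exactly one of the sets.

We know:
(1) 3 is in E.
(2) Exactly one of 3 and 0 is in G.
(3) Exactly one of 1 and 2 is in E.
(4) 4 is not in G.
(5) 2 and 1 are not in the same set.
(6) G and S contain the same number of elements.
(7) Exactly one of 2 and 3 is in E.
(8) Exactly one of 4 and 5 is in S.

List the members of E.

From (1): 3 ∈ E.
From (4): 4 ∉ G.
(2) (exactly one): 0 ∈ G.
(7) (exactly one): 2 ∉ E.
(3) (exactly one): 1 ∈ E.
Suppose 4 ∈ E: no assignment then satisfies all the clues, so 4 ∉ E.

E = {1, 3}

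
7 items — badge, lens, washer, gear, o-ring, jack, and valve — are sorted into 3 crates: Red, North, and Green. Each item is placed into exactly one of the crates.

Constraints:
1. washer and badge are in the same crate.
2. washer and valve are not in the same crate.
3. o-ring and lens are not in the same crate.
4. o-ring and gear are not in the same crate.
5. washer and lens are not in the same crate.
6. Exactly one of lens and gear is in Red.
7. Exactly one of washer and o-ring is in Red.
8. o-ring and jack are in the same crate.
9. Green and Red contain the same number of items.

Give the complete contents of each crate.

Red = {badge, gear, washer}; North = {lens}; Green = {jack, o-ring, valve}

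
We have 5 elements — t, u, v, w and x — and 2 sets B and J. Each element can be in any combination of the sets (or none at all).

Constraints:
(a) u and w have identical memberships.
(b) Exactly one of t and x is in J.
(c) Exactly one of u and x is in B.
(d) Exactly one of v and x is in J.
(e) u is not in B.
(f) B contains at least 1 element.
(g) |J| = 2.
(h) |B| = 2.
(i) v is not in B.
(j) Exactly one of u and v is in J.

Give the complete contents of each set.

B = {t, x}; J = {t, v}

From (e): u ∉ B.
From (i): v ∉ B.
(a): w matches u: w ∉ B.
(c) (exactly one): x ∈ B.
(h): only 2 candidates remain for B, so all are in.
Suppose t ∉ J: no assignment then satisfies all the clues, so t ∈ J.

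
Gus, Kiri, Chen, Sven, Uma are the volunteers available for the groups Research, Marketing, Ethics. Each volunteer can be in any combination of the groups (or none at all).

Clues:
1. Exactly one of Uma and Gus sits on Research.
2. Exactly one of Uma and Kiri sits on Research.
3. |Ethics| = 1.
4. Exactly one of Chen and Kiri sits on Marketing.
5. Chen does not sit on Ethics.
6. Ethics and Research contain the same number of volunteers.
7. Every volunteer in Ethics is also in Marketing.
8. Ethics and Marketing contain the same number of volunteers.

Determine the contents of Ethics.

Ethics = {Kiri}

From (5): Chen ∉ Ethics.
Suppose Gus ∈ Ethics: no assignment then satisfies all the clues, so Gus ∉ Ethics.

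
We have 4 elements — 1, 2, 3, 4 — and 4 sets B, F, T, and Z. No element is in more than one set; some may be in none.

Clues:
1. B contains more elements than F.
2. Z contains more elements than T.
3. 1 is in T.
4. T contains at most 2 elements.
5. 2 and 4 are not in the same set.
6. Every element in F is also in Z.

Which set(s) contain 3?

3: Z

From (3): 1 ∈ T.
Suppose 3 ∈ B: no assignment then satisfies all the clues, so 3 ∉ B.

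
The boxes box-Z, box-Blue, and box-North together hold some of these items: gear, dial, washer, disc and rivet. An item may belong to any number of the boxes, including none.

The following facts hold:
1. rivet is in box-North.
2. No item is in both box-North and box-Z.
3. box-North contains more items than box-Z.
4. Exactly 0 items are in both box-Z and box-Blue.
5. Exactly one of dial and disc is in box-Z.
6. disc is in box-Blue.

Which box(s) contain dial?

dial: box-Z

From (1): rivet ∈ box-North.
From (6): disc ∈ box-Blue.
(2) (disjoint): rivet ∉ box-Z.
Suppose dial ∉ box-Z: no assignment then satisfies all the clues, so dial ∈ box-Z.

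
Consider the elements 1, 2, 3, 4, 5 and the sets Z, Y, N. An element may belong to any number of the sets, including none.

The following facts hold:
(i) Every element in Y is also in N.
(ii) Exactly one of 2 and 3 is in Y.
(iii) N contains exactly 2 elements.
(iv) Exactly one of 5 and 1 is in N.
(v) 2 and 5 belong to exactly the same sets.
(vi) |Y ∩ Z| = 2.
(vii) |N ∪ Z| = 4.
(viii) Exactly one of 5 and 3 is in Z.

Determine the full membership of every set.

Z = {1, 2, 4, 5}; Y = {2, 5}; N = {2, 5}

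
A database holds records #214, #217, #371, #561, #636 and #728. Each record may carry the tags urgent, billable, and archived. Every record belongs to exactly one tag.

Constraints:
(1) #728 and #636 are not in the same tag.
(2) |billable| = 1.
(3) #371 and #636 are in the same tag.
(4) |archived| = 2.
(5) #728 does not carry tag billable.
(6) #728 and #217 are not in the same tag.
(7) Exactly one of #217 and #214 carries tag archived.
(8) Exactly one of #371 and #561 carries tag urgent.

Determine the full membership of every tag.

urgent = {#217, #371, #636}; billable = {#561}; archived = {#214, #728}

From (5): #728 ∉ billable.
Suppose #214 ∈ urgent: no assignment then satisfies all the clues, so #214 ∉ urgent.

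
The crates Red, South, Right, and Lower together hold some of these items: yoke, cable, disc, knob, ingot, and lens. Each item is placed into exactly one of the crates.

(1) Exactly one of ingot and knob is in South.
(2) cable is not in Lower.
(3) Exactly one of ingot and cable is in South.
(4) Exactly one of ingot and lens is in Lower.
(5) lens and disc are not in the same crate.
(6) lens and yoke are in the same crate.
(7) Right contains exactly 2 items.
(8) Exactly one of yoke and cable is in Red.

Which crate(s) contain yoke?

yoke: Lower

From (2): cable ∉ Lower.
Suppose yoke ∈ Red: no assignment then satisfies all the clues, so yoke ∉ Red.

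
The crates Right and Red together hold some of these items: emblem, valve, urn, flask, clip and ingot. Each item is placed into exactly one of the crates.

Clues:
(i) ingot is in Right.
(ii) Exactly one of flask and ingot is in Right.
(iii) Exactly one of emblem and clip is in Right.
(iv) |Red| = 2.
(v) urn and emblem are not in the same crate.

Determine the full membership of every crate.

From (i): ingot ∈ Right.
(ii) (exactly one): flask ∉ Right.
Only one crate left: flask ∈ Red.
Suppose emblem ∈ Right: no assignment then satisfies all the clues, so emblem ∉ Right.

Right = {clip, ingot, urn, valve}; Red = {emblem, flask}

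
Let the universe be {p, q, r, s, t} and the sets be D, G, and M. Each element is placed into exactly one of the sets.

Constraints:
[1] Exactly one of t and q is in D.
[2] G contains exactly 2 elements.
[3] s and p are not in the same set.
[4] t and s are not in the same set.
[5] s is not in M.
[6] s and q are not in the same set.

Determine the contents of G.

G = {r, s}

From (5): s ∉ M.
Suppose p ∈ G: no assignment then satisfies all the clues, so p ∉ G.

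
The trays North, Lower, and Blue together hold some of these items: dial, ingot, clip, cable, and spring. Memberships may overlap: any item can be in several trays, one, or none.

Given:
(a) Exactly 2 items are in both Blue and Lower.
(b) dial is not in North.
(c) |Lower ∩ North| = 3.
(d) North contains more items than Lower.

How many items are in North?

4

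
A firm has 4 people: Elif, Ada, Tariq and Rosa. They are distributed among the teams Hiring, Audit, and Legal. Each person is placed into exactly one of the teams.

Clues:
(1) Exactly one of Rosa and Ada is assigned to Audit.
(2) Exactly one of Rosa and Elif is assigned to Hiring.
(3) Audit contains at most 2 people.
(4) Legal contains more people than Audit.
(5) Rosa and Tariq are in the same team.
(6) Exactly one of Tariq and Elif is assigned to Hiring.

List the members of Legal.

Legal = {Rosa, Tariq}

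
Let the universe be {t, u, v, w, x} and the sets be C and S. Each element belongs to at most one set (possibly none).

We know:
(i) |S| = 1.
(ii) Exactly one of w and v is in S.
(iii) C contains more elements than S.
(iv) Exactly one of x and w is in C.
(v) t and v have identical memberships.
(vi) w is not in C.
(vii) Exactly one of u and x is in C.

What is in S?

S = {w}

From (vi): w ∉ C.
(iv) (exactly one): x ∈ C.
(vii) (exactly one): u ∉ C.
Suppose t ∈ S: no assignment then satisfies all the clues, so t ∉ S.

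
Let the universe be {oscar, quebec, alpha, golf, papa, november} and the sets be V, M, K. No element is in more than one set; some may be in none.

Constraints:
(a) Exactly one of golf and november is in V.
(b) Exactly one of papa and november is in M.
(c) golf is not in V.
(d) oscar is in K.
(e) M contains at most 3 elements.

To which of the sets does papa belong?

From (c): golf ∉ V.
From (d): oscar ∈ K.
(a) (exactly one): november ∈ V.
(b) (exactly one): papa ∈ M.

papa: M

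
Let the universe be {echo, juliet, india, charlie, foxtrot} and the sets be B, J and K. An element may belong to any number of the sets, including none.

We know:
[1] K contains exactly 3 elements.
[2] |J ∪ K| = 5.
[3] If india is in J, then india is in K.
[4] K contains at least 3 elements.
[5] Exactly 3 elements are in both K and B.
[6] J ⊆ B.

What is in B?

B = {charlie, echo, foxtrot, india, juliet}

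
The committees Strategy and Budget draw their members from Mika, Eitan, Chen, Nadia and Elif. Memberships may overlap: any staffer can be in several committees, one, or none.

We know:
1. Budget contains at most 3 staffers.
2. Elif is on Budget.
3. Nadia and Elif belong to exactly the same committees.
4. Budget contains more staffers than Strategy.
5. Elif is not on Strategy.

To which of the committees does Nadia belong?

From (2): Elif ∈ Budget.
From (5): Elif ∉ Strategy.
(3): Nadia matches Elif: Nadia ∉ Strategy.
(3): Nadia matches Elif: Nadia ∈ Budget.

Nadia: Budget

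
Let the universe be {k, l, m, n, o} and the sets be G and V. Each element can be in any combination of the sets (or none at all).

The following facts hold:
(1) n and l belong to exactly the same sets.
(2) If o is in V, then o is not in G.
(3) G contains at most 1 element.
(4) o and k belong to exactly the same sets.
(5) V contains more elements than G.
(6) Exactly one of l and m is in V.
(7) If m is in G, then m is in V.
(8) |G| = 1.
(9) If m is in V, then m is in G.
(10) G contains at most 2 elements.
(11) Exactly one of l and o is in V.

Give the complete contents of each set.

G = {m}; V = {k, m, o}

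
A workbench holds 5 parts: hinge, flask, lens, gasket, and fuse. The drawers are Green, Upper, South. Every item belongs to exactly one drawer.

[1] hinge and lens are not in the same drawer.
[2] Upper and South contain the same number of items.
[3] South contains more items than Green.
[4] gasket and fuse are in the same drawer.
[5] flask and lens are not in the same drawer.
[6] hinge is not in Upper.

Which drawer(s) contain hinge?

hinge: South

From (6): hinge ∉ Upper.
Suppose hinge ∈ Green: no assignment then satisfies all the clues, so hinge ∉ Green.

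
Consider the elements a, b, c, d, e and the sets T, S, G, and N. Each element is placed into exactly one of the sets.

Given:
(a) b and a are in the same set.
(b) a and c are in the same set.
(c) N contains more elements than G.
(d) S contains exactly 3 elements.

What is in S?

S = {a, b, c}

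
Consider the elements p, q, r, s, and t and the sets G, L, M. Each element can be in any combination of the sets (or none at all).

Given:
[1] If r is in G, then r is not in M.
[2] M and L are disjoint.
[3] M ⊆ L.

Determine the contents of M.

M = {}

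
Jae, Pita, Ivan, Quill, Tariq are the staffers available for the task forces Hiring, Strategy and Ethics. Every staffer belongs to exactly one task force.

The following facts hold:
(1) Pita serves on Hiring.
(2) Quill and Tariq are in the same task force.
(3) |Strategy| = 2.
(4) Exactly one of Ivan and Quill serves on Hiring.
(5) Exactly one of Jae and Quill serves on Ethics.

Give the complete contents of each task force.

Hiring = {Ivan, Pita}; Strategy = {Quill, Tariq}; Ethics = {Jae}

From (1): Pita ∈ Hiring.
Suppose Jae ∈ Hiring: no assignment then satisfies all the clues, so Jae ∉ Hiring.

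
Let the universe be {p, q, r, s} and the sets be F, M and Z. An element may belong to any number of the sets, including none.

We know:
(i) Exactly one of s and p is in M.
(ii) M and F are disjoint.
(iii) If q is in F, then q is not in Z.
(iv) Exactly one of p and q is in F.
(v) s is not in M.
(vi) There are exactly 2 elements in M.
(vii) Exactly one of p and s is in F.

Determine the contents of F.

F = {q, s}

From (v): s ∉ M.
(i) (exactly one): p ∈ M.
(ii) (disjoint): p ∉ F.
(iv) (exactly one): q ∈ F.
(vii) (exactly one): s ∈ F.
(ii) (disjoint): q ∉ M.
(iii): q ∉ Z.
(vi): only 2 candidates remain for M, so all are in.
(ii) (disjoint): r ∉ F.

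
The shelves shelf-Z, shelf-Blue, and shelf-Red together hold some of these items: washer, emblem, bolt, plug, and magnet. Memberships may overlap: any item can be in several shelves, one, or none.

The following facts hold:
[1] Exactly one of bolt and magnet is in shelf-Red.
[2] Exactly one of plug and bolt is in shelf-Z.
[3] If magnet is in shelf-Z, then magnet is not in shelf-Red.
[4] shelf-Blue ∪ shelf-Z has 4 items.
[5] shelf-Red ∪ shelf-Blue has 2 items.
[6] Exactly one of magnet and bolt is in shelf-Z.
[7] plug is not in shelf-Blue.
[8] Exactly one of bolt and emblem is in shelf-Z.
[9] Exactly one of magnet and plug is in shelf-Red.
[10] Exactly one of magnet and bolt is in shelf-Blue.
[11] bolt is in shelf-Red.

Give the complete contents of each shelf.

shelf-Z = {emblem, magnet, plug}; shelf-Blue = {bolt}; shelf-Red = {bolt, plug}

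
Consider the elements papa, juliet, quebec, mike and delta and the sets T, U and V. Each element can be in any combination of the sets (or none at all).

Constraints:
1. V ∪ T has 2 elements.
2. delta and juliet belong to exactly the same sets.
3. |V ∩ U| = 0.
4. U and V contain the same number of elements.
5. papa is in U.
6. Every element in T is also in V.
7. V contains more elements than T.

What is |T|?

0

From (5): papa ∈ U.
Suppose papa ∈ T: no assignment then satisfies all the clues, so papa ∉ T.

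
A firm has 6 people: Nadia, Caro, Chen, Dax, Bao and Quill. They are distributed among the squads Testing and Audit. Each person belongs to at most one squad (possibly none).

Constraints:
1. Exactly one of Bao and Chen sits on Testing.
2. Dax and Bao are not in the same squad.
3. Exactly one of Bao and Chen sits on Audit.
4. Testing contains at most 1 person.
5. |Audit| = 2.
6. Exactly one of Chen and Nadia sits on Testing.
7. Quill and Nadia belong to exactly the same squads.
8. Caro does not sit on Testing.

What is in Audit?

Audit = {Bao, Caro}

From (8): Caro ∉ Testing.
Suppose Nadia ∈ Audit: no assignment then satisfies all the clues, so Nadia ∉ Audit.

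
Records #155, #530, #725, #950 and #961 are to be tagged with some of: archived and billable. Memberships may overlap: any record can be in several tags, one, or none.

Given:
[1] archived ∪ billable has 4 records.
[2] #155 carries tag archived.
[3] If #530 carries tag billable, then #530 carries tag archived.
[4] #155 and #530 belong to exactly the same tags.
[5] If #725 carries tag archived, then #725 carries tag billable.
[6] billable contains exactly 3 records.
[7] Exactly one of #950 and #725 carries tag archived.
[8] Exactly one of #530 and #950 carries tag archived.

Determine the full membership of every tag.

From (2): #155 ∈ archived.
(4): #530 matches #155: #530 ∈ archived.
(8) (exactly one): #950 ∉ archived.
(7) (exactly one): #725 ∈ archived.
(5): #725 ∈ billable.
Suppose #155 ∉ billable: no assignment then satisfies all the clues, so #155 ∈ billable.

archived = {#155, #530, #725, #961}; billable = {#155, #530, #725}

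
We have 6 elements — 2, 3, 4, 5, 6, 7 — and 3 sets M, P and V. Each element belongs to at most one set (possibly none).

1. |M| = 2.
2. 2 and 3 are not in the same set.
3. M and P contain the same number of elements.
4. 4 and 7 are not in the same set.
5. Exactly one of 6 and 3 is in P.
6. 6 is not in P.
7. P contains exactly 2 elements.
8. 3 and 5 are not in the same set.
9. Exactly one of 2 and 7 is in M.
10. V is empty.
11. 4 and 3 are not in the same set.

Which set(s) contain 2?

2: M

From (6): 6 ∉ P.
(5) (exactly one): 3 ∈ P.
(8): 5 ∉ P.
(10): V already has 0, so the rest are out.
(11): 4 ∉ P.
(2): 2 ∉ P.
(7): only 2 candidates remain for P, so all are in.
(9) (exactly one): 2 ∈ M.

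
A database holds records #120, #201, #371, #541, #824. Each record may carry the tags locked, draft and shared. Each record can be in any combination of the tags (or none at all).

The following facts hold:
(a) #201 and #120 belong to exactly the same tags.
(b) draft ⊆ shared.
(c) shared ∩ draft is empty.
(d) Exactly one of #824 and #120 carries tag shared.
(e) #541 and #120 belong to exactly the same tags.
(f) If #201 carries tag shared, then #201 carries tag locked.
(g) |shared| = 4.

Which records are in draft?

draft = {}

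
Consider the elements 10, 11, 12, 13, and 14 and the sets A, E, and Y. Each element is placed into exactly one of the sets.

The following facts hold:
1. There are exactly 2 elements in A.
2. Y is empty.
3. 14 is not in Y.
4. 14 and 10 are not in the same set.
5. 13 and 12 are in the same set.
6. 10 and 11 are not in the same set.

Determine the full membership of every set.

A = {11, 14}; E = {10, 12, 13}; Y = {}

From (3): 14 ∉ Y.
(2): Y already has 0, so the rest are out.
Suppose 10 ∈ A: no assignment then satisfies all the clues, so 10 ∉ A.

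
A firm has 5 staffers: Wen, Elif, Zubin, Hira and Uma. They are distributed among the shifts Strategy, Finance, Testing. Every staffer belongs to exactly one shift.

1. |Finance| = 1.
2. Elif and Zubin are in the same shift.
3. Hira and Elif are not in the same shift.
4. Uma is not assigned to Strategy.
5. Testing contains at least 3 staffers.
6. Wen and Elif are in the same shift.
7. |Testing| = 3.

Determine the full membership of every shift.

Strategy = {Hira}; Finance = {Uma}; Testing = {Elif, Wen, Zubin}

From (4): Uma ∉ Strategy.
Suppose Wen ∈ Strategy: no assignment then satisfies all the clues, so Wen ∉ Strategy.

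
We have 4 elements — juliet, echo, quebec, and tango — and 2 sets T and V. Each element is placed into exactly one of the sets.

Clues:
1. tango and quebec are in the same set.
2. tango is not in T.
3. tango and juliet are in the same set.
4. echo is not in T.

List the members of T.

T = {}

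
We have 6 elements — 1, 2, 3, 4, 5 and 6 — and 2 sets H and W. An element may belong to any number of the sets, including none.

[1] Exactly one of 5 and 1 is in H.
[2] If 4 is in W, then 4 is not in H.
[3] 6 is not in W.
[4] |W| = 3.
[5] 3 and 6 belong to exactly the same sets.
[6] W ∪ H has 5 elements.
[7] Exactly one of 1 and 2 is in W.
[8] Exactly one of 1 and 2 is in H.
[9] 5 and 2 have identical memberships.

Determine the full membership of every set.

H = {2, 3, 5, 6}; W = {2, 4, 5}

From (3): 6 ∉ W.
(5): 3 matches 6: 3 ∉ W.
Suppose 1 ∈ H: no assignment then satisfies all the clues, so 1 ∉ H.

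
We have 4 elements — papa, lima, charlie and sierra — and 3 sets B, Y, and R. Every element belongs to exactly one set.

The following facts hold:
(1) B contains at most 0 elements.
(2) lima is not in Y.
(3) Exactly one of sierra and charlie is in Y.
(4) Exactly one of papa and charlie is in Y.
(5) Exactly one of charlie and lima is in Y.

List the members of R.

R = {lima, papa, sierra}

From (2): lima ∉ Y.
(1): B already has 0, so the rest are out.
(5) (exactly one): charlie ∈ Y.
Only one set left: lima ∈ R.
(3) (exactly one): sierra ∉ Y.
(4) (exactly one): papa ∉ Y.
Only one set left: papa ∈ R.
Only one set left: sierra ∈ R.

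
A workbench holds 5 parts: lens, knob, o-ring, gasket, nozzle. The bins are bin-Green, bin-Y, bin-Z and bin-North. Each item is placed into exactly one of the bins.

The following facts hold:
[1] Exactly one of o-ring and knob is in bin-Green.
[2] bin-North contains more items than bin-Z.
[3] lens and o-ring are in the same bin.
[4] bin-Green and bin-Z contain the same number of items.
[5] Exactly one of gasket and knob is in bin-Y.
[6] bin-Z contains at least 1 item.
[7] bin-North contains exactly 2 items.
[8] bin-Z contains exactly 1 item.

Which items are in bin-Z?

bin-Z = {nozzle}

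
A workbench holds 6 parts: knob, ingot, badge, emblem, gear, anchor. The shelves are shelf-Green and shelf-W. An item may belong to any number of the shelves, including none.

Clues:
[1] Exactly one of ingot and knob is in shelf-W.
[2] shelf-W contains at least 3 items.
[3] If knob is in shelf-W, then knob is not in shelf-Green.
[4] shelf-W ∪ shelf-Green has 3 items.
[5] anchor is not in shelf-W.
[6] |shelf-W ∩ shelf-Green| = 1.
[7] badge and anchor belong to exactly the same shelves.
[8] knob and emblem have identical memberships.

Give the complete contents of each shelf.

shelf-Green = {gear}; shelf-W = {emblem, gear, knob}

From (5): anchor ∉ shelf-W.
(7): badge matches anchor: badge ∉ shelf-W.
Suppose knob ∈ shelf-Green: no assignment then satisfies all the clues, so knob ∉ shelf-Green.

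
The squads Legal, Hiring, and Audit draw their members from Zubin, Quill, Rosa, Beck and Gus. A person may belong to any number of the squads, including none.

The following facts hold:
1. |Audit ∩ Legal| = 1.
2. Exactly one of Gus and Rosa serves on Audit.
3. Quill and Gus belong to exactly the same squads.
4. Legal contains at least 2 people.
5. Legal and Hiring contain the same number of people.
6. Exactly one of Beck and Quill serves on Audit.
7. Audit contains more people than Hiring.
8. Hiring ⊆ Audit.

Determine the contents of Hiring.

Hiring = {Gus, Quill}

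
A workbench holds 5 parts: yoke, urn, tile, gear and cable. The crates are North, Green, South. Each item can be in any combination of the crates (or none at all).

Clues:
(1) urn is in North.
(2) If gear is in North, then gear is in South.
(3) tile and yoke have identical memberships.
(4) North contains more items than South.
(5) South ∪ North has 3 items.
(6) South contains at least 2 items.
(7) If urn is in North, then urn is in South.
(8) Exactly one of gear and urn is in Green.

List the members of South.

South = {gear, urn}

From (1): urn ∈ North.
(7): urn ∈ South.
Suppose yoke ∈ South: no assignment then satisfies all the clues, so yoke ∉ South.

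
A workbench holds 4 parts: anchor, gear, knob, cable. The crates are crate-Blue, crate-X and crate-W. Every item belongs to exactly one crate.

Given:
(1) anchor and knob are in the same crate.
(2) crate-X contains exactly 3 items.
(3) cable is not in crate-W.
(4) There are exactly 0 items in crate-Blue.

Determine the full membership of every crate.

crate-Blue = {}; crate-X = {anchor, cable, knob}; crate-W = {gear}

From (3): cable ∉ crate-W.
(4): crate-Blue already has 0, so the rest are out.
Only one crate left: cable ∈ crate-X.
Suppose anchor ∉ crate-X: no assignment then satisfies all the clues, so anchor ∈ crate-X.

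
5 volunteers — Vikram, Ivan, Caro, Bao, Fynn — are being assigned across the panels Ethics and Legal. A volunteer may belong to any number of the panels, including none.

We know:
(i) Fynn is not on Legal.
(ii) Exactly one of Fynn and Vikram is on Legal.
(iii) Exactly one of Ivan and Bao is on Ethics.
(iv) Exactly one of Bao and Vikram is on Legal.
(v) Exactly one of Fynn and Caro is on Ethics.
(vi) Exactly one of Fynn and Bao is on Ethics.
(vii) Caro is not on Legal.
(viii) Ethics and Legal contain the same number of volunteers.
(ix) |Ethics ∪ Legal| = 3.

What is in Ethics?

Ethics = {Fynn, Ivan}

From (i): Fynn ∉ Legal.
From (vii): Caro ∉ Legal.
(ii) (exactly one): Vikram ∈ Legal.
(iv) (exactly one): Bao ∉ Legal.
Suppose Vikram ∈ Ethics: no assignment then satisfies all the clues, so Vikram ∉ Ethics.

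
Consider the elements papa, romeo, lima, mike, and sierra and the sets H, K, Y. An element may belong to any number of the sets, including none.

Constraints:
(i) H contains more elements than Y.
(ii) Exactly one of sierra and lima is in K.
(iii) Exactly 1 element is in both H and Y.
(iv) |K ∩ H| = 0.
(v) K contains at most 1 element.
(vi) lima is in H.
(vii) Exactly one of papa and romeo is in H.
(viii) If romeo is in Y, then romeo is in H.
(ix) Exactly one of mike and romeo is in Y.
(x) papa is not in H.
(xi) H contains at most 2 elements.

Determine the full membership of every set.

H = {lima, romeo}; K = {sierra}; Y = {romeo}

From (vi): lima ∈ H.
From (x): papa ∉ H.
(vii) (exactly one): romeo ∈ H.
(xi): H already has 2, so the rest are out.
Suppose papa ∈ K: no assignment then satisfies all the clues, so papa ∉ K.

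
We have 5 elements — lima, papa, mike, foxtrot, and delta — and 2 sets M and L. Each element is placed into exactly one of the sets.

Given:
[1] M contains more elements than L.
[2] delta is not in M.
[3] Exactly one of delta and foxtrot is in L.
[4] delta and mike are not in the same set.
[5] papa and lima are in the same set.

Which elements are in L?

L = {delta}

From (2): delta ∉ M.
Only one set left: delta ∈ L.
(3) (exactly one): foxtrot ∉ L.
(4): mike ∉ L.
Only one set left: mike ∈ M.
Only one set left: foxtrot ∈ M.
Suppose lima ∈ L: no assignment then satisfies all the clues, so lima ∉ L.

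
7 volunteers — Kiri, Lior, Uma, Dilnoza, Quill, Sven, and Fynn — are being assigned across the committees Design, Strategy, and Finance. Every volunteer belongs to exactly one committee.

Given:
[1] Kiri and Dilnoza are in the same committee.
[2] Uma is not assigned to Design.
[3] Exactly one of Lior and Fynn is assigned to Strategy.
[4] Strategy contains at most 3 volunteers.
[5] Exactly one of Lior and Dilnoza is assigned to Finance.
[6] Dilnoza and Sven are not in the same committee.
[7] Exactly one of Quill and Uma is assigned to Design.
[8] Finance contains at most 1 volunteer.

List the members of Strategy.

From (2): Uma ∉ Design.
(7) (exactly one): Quill ∈ Design.
Suppose Kiri ∈ Strategy: no assignment then satisfies all the clues, so Kiri ∉ Strategy.

Strategy = {Fynn, Sven, Uma}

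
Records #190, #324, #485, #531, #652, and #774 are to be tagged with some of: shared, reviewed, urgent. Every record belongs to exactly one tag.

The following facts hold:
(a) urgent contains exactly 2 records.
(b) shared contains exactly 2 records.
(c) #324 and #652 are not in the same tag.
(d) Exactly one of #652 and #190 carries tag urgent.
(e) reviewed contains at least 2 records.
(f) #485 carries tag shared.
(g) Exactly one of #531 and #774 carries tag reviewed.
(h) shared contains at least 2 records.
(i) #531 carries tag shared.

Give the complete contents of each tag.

shared = {#485, #531}; reviewed = {#652, #774}; urgent = {#190, #324}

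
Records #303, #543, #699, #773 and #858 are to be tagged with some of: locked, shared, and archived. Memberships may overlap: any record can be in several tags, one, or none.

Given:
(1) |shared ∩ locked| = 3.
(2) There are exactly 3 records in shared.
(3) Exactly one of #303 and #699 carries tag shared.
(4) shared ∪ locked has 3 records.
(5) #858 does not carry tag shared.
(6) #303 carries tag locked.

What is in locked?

locked = {#303, #543, #773}

From (5): #858 ∉ shared.
From (6): #303 ∈ locked.
Suppose #543 ∉ locked: no assignment then satisfies all the clues, so #543 ∈ locked.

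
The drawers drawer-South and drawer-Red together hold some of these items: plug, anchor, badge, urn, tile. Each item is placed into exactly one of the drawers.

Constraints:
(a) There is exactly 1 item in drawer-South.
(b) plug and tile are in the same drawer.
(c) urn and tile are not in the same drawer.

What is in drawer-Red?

drawer-Red = {anchor, badge, plug, tile}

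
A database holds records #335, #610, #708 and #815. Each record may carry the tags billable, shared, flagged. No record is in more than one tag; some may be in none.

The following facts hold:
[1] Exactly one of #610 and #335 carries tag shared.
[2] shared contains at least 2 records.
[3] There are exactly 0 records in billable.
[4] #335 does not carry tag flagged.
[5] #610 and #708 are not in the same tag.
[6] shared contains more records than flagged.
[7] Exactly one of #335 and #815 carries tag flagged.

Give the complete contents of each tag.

billable = {}; shared = {#335, #708}; flagged = {#815}

From (4): #335 ∉ flagged.
(3): billable already has 0, so the rest are out.
(7) (exactly one): #815 ∈ flagged.
Suppose #335 ∉ shared: no assignment then satisfies all the clues, so #335 ∈ shared.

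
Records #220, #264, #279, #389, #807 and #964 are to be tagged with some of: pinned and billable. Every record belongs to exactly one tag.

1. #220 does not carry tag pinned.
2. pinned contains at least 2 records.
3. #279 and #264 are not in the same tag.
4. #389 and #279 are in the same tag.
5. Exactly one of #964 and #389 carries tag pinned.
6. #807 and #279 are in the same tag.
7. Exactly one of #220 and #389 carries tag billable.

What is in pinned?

From (1): #220 ∉ pinned.
Only one tag left: #220 ∈ billable.
(7) (exactly one): #389 ∉ billable.
Only one tag left: #389 ∈ pinned.
(4): #279 matches #389: #279 ∈ pinned.
(5) (exactly one): #964 ∉ pinned.
(6): #807 matches #279: #807 ∈ pinned.
Only one tag left: #964 ∈ billable.
(3): #264 ∉ pinned.
Only one tag left: #264 ∈ billable.

pinned = {#279, #389, #807}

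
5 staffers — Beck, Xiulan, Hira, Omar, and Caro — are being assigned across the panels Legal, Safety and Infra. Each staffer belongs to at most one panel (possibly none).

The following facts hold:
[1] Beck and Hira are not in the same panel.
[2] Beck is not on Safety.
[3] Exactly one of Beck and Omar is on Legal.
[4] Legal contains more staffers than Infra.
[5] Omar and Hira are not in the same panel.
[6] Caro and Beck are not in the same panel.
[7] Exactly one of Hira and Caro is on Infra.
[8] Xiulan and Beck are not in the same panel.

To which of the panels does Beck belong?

Beck: none

From (2): Beck ∉ Safety.
Suppose Beck ∈ Legal: no assignment then satisfies all the clues, so Beck ∉ Legal.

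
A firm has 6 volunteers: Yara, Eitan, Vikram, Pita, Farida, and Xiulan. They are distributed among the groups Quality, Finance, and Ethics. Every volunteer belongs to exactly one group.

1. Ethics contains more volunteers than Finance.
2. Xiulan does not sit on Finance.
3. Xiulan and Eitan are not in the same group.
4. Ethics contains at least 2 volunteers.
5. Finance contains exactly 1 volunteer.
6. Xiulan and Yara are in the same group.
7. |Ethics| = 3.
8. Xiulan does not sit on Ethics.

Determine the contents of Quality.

From (2): Xiulan ∉ Finance.
From (8): Xiulan ∉ Ethics.
(6): Yara matches Xiulan: Yara ∉ Finance.
(6): Yara matches Xiulan: Yara ∉ Ethics.
Only one group left: Yara ∈ Quality.
Only one group left: Xiulan ∈ Quality.
(3): Eitan ∉ Quality.
Suppose Vikram ∈ Quality: no assignment then satisfies all the clues, so Vikram ∉ Quality.

Quality = {Xiulan, Yara}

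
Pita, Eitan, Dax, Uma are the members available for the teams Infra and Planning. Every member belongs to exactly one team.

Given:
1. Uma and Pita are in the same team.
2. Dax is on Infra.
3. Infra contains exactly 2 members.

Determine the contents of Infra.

Infra = {Dax, Eitan}

From (2): Dax ∈ Infra.
Suppose Pita ∈ Infra: no assignment then satisfies all the clues, so Pita ∉ Infra.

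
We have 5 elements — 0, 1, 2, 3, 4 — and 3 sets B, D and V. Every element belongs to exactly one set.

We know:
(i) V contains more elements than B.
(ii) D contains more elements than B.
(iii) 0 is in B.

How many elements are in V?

2

From (iii): 0 ∈ B.
Suppose 1 ∈ B: no assignment then satisfies all the clues, so 1 ∉ B.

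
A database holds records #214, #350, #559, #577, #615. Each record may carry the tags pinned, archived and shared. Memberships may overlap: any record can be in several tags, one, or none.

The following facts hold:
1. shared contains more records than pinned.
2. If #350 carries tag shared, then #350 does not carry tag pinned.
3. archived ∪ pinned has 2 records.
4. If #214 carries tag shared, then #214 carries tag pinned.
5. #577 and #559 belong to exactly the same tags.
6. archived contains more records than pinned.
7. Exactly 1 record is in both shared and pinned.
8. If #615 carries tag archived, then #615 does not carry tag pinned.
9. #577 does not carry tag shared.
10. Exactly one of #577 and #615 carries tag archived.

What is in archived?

archived = {#214, #615}

From (9): #577 ∉ shared.
(5): #559 matches #577: #559 ∉ shared.
Suppose #214 ∉ archived: no assignment then satisfies all the clues, so #214 ∈ archived.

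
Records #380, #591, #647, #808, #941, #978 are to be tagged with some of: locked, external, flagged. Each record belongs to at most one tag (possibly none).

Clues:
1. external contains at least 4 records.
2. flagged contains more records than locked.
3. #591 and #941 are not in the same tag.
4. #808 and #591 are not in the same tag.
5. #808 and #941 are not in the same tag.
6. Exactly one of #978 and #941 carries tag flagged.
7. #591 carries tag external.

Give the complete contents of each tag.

From (7): #591 ∈ external.
(3): #941 ∉ external.
(4): #808 ∉ external.
(1): only 4 candidates remain for external, so all are in.
(6) (exactly one): #941 ∈ flagged.
(5): #808 ∉ flagged.
Suppose #808 ∈ locked: no assignment then satisfies all the clues, so #808 ∉ locked.

locked = {}; external = {#380, #591, #647, #978}; flagged = {#941}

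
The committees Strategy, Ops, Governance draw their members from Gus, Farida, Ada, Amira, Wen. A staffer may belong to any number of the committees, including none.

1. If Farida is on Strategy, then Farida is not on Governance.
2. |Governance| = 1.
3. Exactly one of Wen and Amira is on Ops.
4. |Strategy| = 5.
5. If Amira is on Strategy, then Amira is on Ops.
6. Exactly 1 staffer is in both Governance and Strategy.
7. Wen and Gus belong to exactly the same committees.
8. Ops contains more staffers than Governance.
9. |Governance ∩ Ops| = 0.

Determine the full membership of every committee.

Strategy = {Ada, Amira, Farida, Gus, Wen}; Ops = {Amira, Farida}; Governance = {Ada}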